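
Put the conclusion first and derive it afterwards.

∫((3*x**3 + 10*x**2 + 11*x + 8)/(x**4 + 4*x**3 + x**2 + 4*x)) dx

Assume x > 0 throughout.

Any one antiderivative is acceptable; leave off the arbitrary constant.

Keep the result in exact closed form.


The answer is 2*log(x) + log(x + 4) + 2*atan(x).
Step 1. Decompose ∫((3*x**3 + 10*x**2 + 11*x + 8)/(x**4 + 4*x**3 + x**2 + 4*x)) dx by partial fractions, (3*x**3 + 10*x**2 + 11*x + 8)/(x**4 + 4*x**3 + x**2 + 4*x) = 2/(x**2 + 1) + 1/(x + 4) + 2/x: now ∫(2/x) dx + ∫(1/(x + 4)) dx + ∫(2/(x**2 + 1)) dx.
Step 2. Evaluate the standard form [assuming x > -4]: now log(x + 4) + ∫(2/x) dx + ∫(2/(x**2 + 1)) dx.
Step 3. Evaluate the standard form [assuming x > 0]: now 2*log(x) + log(x + 4) + ∫(2/(x**2 + 1)) dx.
Step 4. Evaluate the standard form: now 2*log(x) + log(x + 4) + 2*atan(x).
Answer: 2*log(x) + log(x + 4) + 2*atan(x).


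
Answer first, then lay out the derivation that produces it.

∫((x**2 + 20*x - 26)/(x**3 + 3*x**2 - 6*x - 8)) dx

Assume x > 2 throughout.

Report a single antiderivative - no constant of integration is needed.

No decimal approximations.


The answer is log(x - 2) + 5*log(x + 1) - 5*log(x + 4).
Step 1. Decompose ∫((x**2 + 20*x - 26)/(x**3 + 3*x**2 - 6*x - 8)) dx by partial fractions, (x**2 + 20*x - 26)/(x**3 + 3*x**2 - 6*x - 8) = -5/(x + 4) + 5/(x + 1) + 1/(x - 2): now ∫(1/(x - 2)) dx + ∫(5/(x + 1)) dx + ∫(-5/(x + 4)) dx.
Step 2. Evaluate the standard form [assuming x > -4]: now -5*log(x + 4) + ∫(1/(x - 2)) dx + ∫(5/(x + 1)) dx.
Step 3. Evaluate the standard form [assuming x > 2]: now log(x - 2) - 5*log(x + 4) + ∫(5/(x + 1)) dx.
Step 4. Evaluate the standard form [assuming x > -1]: now log(x - 2) + 5*log(x + 1) - 5*log(x + 4).
Answer: log(x - 2) + 5*log(x + 1) - 5*log(x + 4).


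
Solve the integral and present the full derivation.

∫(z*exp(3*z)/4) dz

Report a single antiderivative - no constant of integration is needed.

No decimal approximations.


Step 1. Integrate ∫(z*exp(3*z)/4) dz by parts with u = z, dv = (exp(3*z)/4) dz, so v = exp(3*z)/12: now z*exp(3*z)/12 + ∫(-exp(3*z)/12) dz.
Step 2. Evaluate the standard form: now z*exp(3*z)/12 - exp(3*z)/36.
Answer: z*exp(3*z)/12 - exp(3*z)/36.


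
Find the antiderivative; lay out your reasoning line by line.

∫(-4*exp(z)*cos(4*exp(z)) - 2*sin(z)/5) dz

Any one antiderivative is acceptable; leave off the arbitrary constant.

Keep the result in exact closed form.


Step 1. Rewrite: now ∫(-4*exp(z)*cos(4*exp(z))) dz + ∫(-2*sin(z)/5) dz.
Step 2. Substitute u = exp(z), turning ∫(-4*exp(z)*cos(4*exp(z))) dz into ∫(-4*cos(4*u)) du: now ∫(-2*sin(z)/5) dz + ∫(-4*cos(4*u)) du.
Step 3. Evaluate the standard form: now -sin(4*u) + ∫(-2*sin(z)/5) dz.
Step 4. Substitute back u = exp(z): now -sin(4*exp(z)) + ∫(-2*sin(z)/5) dz.
Step 5. Evaluate the standard form: now -sin(4*exp(z)) + 2*cos(z)/5.
Answer: -sin(4*exp(z)) + 2*cos(z)/5.


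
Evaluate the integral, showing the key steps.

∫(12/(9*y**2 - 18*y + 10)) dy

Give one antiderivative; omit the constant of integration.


Step 1. Substitute u = 3*y - 3, turning ∫(12/(9*y**2 - 18*y + 10)) dy into ∫(4/(u**2 + 1)) du: now ∫(4/(u**2 + 1)) du.
Step 2. Evaluate the standard form: now 4*atan(u).
Step 3. Substitute back u = 3*y - 3: now 4*atan(3*y - 3).
Answer: 4*atan(3*y - 3).


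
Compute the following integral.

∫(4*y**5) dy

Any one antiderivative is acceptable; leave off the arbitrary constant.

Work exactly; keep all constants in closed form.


Answer: 2*y**6/3.


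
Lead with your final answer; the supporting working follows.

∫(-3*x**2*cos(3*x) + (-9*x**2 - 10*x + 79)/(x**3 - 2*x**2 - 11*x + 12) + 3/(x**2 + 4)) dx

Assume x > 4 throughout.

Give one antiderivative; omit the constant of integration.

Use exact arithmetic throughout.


The answer is -x**2*sin(3*x) - 2*x*cos(3*x)/3 - 5*log(x - 4) - 5*log(x - 1) + log(x + 3) + 2*sin(3*x)/9 + 3*atan(x/2)/2.
Step 1. Rewrite: now ∫(-3*x**2*cos(3*x)) dx + ∫((-9*x**2 - 10*x + 79)/(x**3 - 2*x**2 - 11*x + 12)) dx + ∫(3/(x**2 + 4)) dx.
Step 2. Decompose ∫((-9*x**2 - 10*x + 79)/(x**3 - 2*x**2 - 11*x + 12)) dx by partial fractions, (-9*x**2 - 10*x + 79)/(x**3 - 2*x**2 - 11*x + 12) = 1/(x + 3) - 5/(x - 1) - 5/(x - 4): now ∫(-3*x**2*cos(3*x)) dx + ∫(-5/(x - 4)) dx + ∫(-5/(x - 1)) dx + ∫(1/(x + 3)) dx + ∫(3/(x**2 + 4)) dx.
Step 3. Evaluate the standard form [assuming x > -3]: now log(x + 3) + ∫(-3*x**2*cos(3*x)) dx + ∫(-5/(x - 4)) dx + ∫(-5/(x - 1)) dx + ∫(3/(x**2 + 4)) dx.
Step 4. Evaluate the standard form [assuming x > 1]: now -5*log(x - 1) + log(x + 3) + ∫(-3*x**2*cos(3*x)) dx + ∫(-5/(x - 4)) dx + ∫(3/(x**2 + 4)) dx.
Step 5. Evaluate the standard form [assuming x > 4]: now -5*log(x - 4) - 5*log(x - 1) + log(x + 3) + ∫(-3*x**2*cos(3*x)) dx + ∫(3/(x**2 + 4)) dx.
Step 6. Evaluate the standard form: now -5*log(x - 4) - 5*log(x - 1) + log(x + 3) + 3*atan(x/2)/2 + ∫(-3*x**2*cos(3*x)) dx.
Step 7. Integrate ∫(-3*x**2*cos(3*x)) dx by parts with u = x**2, dv = (-3*cos(3*x)) dx, so v = -sin(3*x): now -x**2*sin(3*x) - 5*log(x - 4) - 5*log(x - 1) + log(x + 3) + 3*atan(x/2)/2 + ∫(2*x*sin(3*x)) dx.
Step 8. Integrate ∫(2*x*sin(3*x)) dx by parts with u = x, dv = (2*sin(3*x)) dx, so v = -2*cos(3*x)/3: now -x**2*sin(3*x) - 2*x*cos(3*x)/3 - 5*log(x - 4) - 5*log(x - 1) + log(x + 3) + 3*atan(x/2)/2 + ∫(2*cos(3*x)/3) dx.
Step 9. Evaluate the standard form: now -x**2*sin(3*x) - 2*x*cos(3*x)/3 - 5*log(x - 4) - 5*log(x - 1) + log(x + 3) + 2*sin(3*x)/9 + 3*atan(x/2)/2.
Answer: -x**2*sin(3*x) - 2*x*cos(3*x)/3 - 5*log(x - 4) - 5*log(x - 1) + log(x + 3) + 2*sin(3*x)/9 + 3*atan(x/2)/2.


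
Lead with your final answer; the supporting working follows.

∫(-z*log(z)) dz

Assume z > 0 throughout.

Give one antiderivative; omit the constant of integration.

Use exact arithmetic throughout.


The answer is -z**2*log(z)/2 + z**2/4.
Step 1. Integrate ∫(-z*log(z)) dz by parts with u = log(z), dv = (-z) dz, so v = -z**2/2 [assuming z > 0]: now -z**2*log(z)/2 + ∫(z/2) dz.
Step 2. Evaluate the standard form: now -z**2*log(z)/2 + z**2/4.
Answer: -z**2*log(z)/2 + z**2/4.


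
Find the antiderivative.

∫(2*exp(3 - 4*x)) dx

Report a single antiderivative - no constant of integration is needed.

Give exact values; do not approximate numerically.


Answer: -exp(3 - 4*x)/2.


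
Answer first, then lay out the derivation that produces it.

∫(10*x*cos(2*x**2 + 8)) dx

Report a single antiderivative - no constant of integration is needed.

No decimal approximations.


The answer is 5*sin(2*x**2 + 8)/2.
Step 1. Substitute u = x**2 + 4, turning ∫(10*x*cos(2*x**2 + 8)) dx into ∫(5*cos(2*u)) du: now ∫(5*cos(2*u)) du.
Step 2. Evaluate the standard form: now 5*sin(2*u)/2.
Step 3. Substitute back u = x**2 + 4: now 5*sin(2*x**2 + 8)/2.
Answer: 5*sin(2*x**2 + 8)/2.


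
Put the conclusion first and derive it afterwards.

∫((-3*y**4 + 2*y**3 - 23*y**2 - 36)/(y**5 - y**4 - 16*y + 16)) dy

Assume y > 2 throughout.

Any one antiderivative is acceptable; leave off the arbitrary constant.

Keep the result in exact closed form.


The answer is -5*log(y - 2) + 4*log(y - 1) - 2*log(y + 2) + atan(y/2)/2.
Step 1. Decompose ∫((-3*y**4 + 2*y**3 - 23*y**2 - 36)/(y**5 - y**4 - 16*y + 16)) dy by partial fractions, (-3*y**4 + 2*y**3 - 23*y**2 - 36)/(y**5 - y**4 - 16*y + 16) = 1/(y**2 + 4) - 2/(y + 2) + 4/(y - 1) - 5/(y - 2): now ∫(-5/(y - 2)) dy + ∫(4/(y - 1)) dy + ∫(-2/(y + 2)) dy + ∫(1/(y**2 + 4)) dy.
Step 2. Evaluate the standard form [assuming y > 1]: now 4*log(y - 1) + ∫(-5/(y - 2)) dy + ∫(-2/(y + 2)) dy + ∫(1/(y**2 + 4)) dy.
Step 3. Evaluate the standard form [assuming y > 2]: now -5*log(y - 2) + 4*log(y - 1) + ∫(-2/(y + 2)) dy + ∫(1/(y**2 + 4)) dy.
Step 4. Evaluate the standard form [assuming y > -2]: now -5*log(y - 2) + 4*log(y - 1) - 2*log(y + 2) + ∫(1/(y**2 + 4)) dy.
Step 5. Evaluate the standard form: now -5*log(y - 2) + 4*log(y - 1) - 2*log(y + 2) + atan(y/2)/2.
Answer: -5*log(y - 2) + 4*log(y - 1) - 2*log(y + 2) + atan(y/2)/2.


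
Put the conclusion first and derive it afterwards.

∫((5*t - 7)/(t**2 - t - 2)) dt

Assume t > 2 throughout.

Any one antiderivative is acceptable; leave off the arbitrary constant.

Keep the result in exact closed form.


The answer is log(t - 2) + 4*log(t + 1).
Step 1. Decompose ∫((5*t - 7)/(t**2 - t - 2)) dt by partial fractions, (5*t - 7)/(t**2 - t - 2) = 4/(t + 1) + 1/(t - 2): now ∫(1/(t - 2)) dt + ∫(4/(t + 1)) dt.
Step 2. Evaluate the standard form [assuming t > -1]: now 4*log(t + 1) + ∫(1/(t - 2)) dt.
Step 3. Evaluate the standard form [assuming t > 2]: now log(t - 2) + 4*log(t + 1).
Answer: log(t - 2) + 4*log(t + 1).


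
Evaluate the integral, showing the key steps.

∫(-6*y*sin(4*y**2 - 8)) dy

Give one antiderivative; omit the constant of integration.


Step 1. Substitute u = y**2 - 2, turning ∫(-6*y*sin(4*y**2 - 8)) dy into ∫(-3*sin(4*u)) du: now ∫(-3*sin(4*u)) du.
Step 2. Evaluate the standard form: now 3*cos(4*u)/4.
Step 3. Substitute back u = y**2 - 2: now 3*cos(4*y**2 - 8)/4.
Answer: 3*cos(4*y**2 - 8)/4.


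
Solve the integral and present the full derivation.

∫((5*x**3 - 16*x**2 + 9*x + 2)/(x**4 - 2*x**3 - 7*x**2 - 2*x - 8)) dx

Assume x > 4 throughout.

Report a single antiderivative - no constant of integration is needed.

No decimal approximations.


Step 1. Decompose ∫((5*x**3 - 16*x**2 + 9*x + 2)/(x**4 - 2*x**3 - 7*x**2 - 2*x - 8)) dx by partial fractions, (5*x**3 - 16*x**2 + 9*x + 2)/(x**4 - 2*x**3 - 7*x**2 - 2*x - 8) = -2/(x**2 + 1) + 4/(x + 2) + 1/(x - 4): now ∫(1/(x - 4)) dx + ∫(4/(x + 2)) dx + ∫(-2/(x**2 + 1)) dx.
Step 2. Evaluate the standard form [assuming x > -2]: now 4*log(x + 2) + ∫(1/(x - 4)) dx + ∫(-2/(x**2 + 1)) dx.
Step 3. Evaluate the standard form [assuming x > 4]: now log(x - 4) + 4*log(x + 2) + ∫(-2/(x**2 + 1)) dx.
Step 4. Evaluate the standard form: now log(x - 4) + 4*log(x + 2) - 2*atan(x).
Answer: log(x - 4) + 4*log(x + 2) - 2*atan(x).


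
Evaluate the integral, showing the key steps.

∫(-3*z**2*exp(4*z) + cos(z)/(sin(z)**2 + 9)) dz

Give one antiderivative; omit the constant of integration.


Step 1. Rewrite: now ∫(-3*z**2*exp(4*z)) dz + ∫(cos(z)/(sin(z)**2 + 9)) dz.
Step 2. Substitute u = sin(z), turning ∫(cos(z)/(sin(z)**2 + 9)) dz into ∫(1/(u**2 + 9)) du: now ∫(-3*z**2*exp(4*z)) dz + ∫(1/(u**2 + 9)) du.
Step 3. Evaluate the standard form: now atan(u/3)/3 + ∫(-3*z**2*exp(4*z)) dz.
Step 4. Substitute back u = sin(z): now atan(sin(z)/3)/3 + ∫(-3*z**2*exp(4*z)) dz.
Step 5. Integrate ∫(-3*z**2*exp(4*z)) dz by parts with u = z**2, dv = (-3*exp(4*z)) dz, so v = -3*exp(4*z)/4: now -3*z**2*exp(4*z)/4 + atan(sin(z)/3)/3 + ∫(3*z*exp(4*z)/2) dz.
Step 6. Integrate ∫(3*z*exp(4*z)/2) dz by parts with u = z, dv = (3*exp(4*z)/2) dz, so v = 3*exp(4*z)/8: now -3*z**2*exp(4*z)/4 + 3*z*exp(4*z)/8 + atan(sin(z)/3)/3 + ∫(-3*exp(4*z)/8) dz.
Step 7. Evaluate the standard form: now -3*z**2*exp(4*z)/4 + 3*z*exp(4*z)/8 - 3*exp(4*z)/32 + atan(sin(z)/3)/3.
Answer: -3*z**2*exp(4*z)/4 + 3*z*exp(4*z)/8 - 3*exp(4*z)/32 + atan(sin(z)/3)/3.


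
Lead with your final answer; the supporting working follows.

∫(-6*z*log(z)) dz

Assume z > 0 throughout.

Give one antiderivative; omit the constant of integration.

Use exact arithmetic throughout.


The answer is -3*z**2*log(z) + 3*z**2/2.
Step 1. Integrate ∫(-6*z*log(z)) dz by parts with u = log(z), dv = (-6*z) dz, so v = -3*z**2 [assuming z > 0]: now -3*z**2*log(z) + ∫(3*z) dz.
Step 2. Evaluate the standard form: now -3*z**2*log(z) + 3*z**2/2.
Answer: -3*z**2*log(z) + 3*z**2/2.


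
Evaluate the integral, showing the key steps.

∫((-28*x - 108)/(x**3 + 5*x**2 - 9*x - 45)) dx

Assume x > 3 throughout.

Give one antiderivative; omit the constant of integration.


Step 1. Decompose ∫((-28*x - 108)/(x**3 + 5*x**2 - 9*x - 45)) dx by partial fractions, (-28*x - 108)/(x**3 + 5*x**2 - 9*x - 45) = 2/(x + 5) + 2/(x + 3) - 4/(x - 3): now ∫(-4/(x - 3)) dx + ∫(2/(x + 3)) dx + ∫(2/(x + 5)) dx.
Step 2. Evaluate the standard form [assuming x > -3]: now 2*log(x + 3) + ∫(-4/(x - 3)) dx + ∫(2/(x + 5)) dx.
Step 3. Evaluate the standard form [assuming x > 3]: now -4*log(x - 3) + 2*log(x + 3) + ∫(2/(x + 5)) dx.
Step 4. Evaluate the standard form [assuming x > -5]: now -4*log(x - 3) + 2*log(x + 3) + 2*log(x + 5).
Answer: -4*log(x - 3) + 2*log(x + 3) + 2*log(x + 5).


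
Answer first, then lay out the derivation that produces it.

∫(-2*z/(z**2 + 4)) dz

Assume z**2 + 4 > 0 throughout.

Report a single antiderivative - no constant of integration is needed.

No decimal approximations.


The answer is -log(z**2 + 4).
Step 1. Substitute u = z**2 + 4, turning ∫(-2*z/(z**2 + 4)) dz into ∫(-1/u) du: now ∫(-1/u) du.
Step 2. Evaluate the standard form [assuming u > 0]: now -log(u).
Step 3. Substitute back u = z**2 + 4: now -log(z**2 + 4).
Answer: -log(z**2 + 4).


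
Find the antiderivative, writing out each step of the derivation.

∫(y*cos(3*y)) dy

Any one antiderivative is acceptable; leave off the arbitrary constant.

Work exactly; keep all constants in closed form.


Step 1. Integrate ∫(y*cos(3*y)) dy by parts with u = y, dv = (cos(3*y)) dy, so v = sin(3*y)/3: now y*sin(3*y)/3 + ∫(-sin(3*y)/3) dy.
Step 2. Evaluate the standard form: now y*sin(3*y)/3 + cos(3*y)/9.
Answer: y*sin(3*y)/3 + cos(3*y)/9.


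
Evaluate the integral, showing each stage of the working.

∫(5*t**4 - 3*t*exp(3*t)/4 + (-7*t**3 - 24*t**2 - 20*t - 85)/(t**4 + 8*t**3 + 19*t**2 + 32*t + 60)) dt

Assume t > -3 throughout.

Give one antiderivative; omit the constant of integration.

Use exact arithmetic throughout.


Step 1. Rewrite: now ∫(5*t**4) dt + ∫(-3*t*exp(3*t)/4) dt + ∫((-7*t**3 - 24*t**2 - 20*t - 85)/(t**4 + 8*t**3 + 19*t**2 + 32*t + 60)) dt.
Step 2. Decompose ∫((-7*t**3 - 24*t**2 - 20*t - 85)/(t**4 + 8*t**3 + 19*t**2 + 32*t + 60)) dt by partial fractions, (-7*t**3 - 24*t**2 - 20*t - 85)/(t**4 + 8*t**3 + 19*t**2 + 32*t + 60) = 1/(t**2 + 4) - 5/(t + 5) - 2/(t + 3): now ∫(5*t**4) dt + ∫(-3*t*exp(3*t)/4) dt + ∫(-2/(t + 3)) dt + ∫(-5/(t + 5)) dt + ∫(1/(t**2 + 4)) dt.
Step 3. Evaluate the standard form [assuming t > -3]: now -2*log(t + 3) + ∫(5*t**4) dt + ∫(-3*t*exp(3*t)/4) dt + ∫(-5/(t + 5)) dt + ∫(1/(t**2 + 4)) dt.
Step 4. Evaluate the standard form [assuming t > -5]: now -2*log(t + 3) - 5*log(t + 5) + ∫(5*t**4) dt + ∫(-3*t*exp(3*t)/4) dt + ∫(1/(t**2 + 4)) dt.
Step 5. Evaluate the standard form: now -2*log(t + 3) - 5*log(t + 5) + atan(t/2)/2 + ∫(5*t**4) dt + ∫(-3*t*exp(3*t)/4) dt.
Step 6. Integrate ∫(-3*t*exp(3*t)/4) dt by parts with u = t, dv = (-3*exp(3*t)/4) dt, so v = -exp(3*t)/4: now -t*exp(3*t)/4 - 2*log(t + 3) - 5*log(t + 5) + atan(t/2)/2 + ∫(5*t**4) dt + ∫(exp(3*t)/4) dt.
Step 7. Evaluate the standard form: now -t*exp(3*t)/4 + exp(3*t)/12 - 2*log(t + 3) - 5*log(t + 5) + atan(t/2)/2 + ∫(5*t**4) dt.
Step 8. Evaluate the standard form: now t**5 - t*exp(3*t)/4 + exp(3*t)/12 - 2*log(t + 3) - 5*log(t + 5) + atan(t/2)/2.
Answer: t**5 - t*exp(3*t)/4 + exp(3*t)/12 - 2*log(t + 3) - 5*log(t + 5) + atan(t/2)/2.


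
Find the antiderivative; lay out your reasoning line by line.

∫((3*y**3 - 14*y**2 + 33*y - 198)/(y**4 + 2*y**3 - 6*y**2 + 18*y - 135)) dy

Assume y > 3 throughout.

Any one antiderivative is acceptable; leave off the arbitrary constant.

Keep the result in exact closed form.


Step 1. Decompose ∫((3*y**3 - 14*y**2 + 33*y - 198)/(y**4 + 2*y**3 - 6*y**2 + 18*y - 135)) dy by partial fractions, (3*y**3 - 14*y**2 + 33*y - 198)/(y**4 + 2*y**3 - 6*y**2 + 18*y - 135) = 3/(y**2 + 9) + 4/(y + 5) - 1/(y - 3): now ∫(-1/(y - 3)) dy + ∫(4/(y + 5)) dy + ∫(3/(y**2 + 9)) dy.
Step 2. Evaluate the standard form [assuming y > 3]: now -log(y - 3) + ∫(4/(y + 5)) dy + ∫(3/(y**2 + 9)) dy.
Step 3. Evaluate the standard form [assuming y > -5]: now -log(y - 3) + 4*log(y + 5) + ∫(3/(y**2 + 9)) dy.
Step 4. Evaluate the standard form: now -log(y - 3) + 4*log(y + 5) + atan(y/3).
Answer: -log(y - 3) + 4*log(y + 5) + atan(y/3).


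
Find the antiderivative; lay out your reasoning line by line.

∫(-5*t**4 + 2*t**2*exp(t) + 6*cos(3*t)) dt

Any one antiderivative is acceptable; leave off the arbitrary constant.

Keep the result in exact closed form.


Step 1. Rewrite: now ∫(-5*t**4) dt + ∫(2*t**2*exp(t)) dt + ∫(6*cos(3*t)) dt.
Step 2. Evaluate the standard form: now 2*sin(3*t) + ∫(-5*t**4) dt + ∫(2*t**2*exp(t)) dt.
Step 3. Evaluate the standard form: now -t**5 + 2*sin(3*t) + ∫(2*t**2*exp(t)) dt.
Step 4. Integrate ∫(2*t**2*exp(t)) dt by parts with u = t**2, dv = (2*exp(t)) dt, so v = 2*exp(t): now -t**5 + 2*t**2*exp(t) + 2*sin(3*t) + ∫(-4*t*exp(t)) dt.
Step 5. Integrate ∫(-4*t*exp(t)) dt by parts with u = t, dv = (-4*exp(t)) dt, so v = -4*exp(t): now -t**5 + 2*t**2*exp(t) - 4*t*exp(t) + 2*sin(3*t) + ∫(4*exp(t)) dt.
Step 6. Evaluate the standard form: now -t**5 + 2*t**2*exp(t) - 4*t*exp(t) + 4*exp(t) + 2*sin(3*t).
Answer: -t**5 + 2*t**2*exp(t) - 4*t*exp(t) + 4*exp(t) + 2*sin(3*t).


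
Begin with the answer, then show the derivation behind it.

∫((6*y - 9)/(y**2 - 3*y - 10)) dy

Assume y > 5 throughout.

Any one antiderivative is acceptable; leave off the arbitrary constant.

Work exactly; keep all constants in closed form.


The answer is 3*log(y - 5) + 3*log(y + 2).
Step 1. Decompose ∫((6*y - 9)/(y**2 - 3*y - 10)) dy by partial fractions, (6*y - 9)/(y**2 - 3*y - 10) = 3/(y + 2) + 3/(y - 5): now ∫(3/(y - 5)) dy + ∫(3/(y + 2)) dy.
Step 2. Evaluate the standard form [assuming y > -2]: now 3*log(y + 2) + ∫(3/(y - 5)) dy.
Step 3. Evaluate the standard form [assuming y > 5]: now 3*log(y - 5) + 3*log(y + 2).
Answer: 3*log(y - 5) + 3*log(y + 2).


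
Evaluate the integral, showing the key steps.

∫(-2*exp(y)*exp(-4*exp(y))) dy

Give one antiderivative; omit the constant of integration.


Step 1. Substitute u = exp(y), turning ∫(-2*exp(y)*exp(-4*exp(y))) dy into ∫(-2*exp(-4*u)) du: now ∫(-2*exp(-4*u)) du.
Step 2. Evaluate the standard form: now exp(-4*u)/2.
Step 3. Substitute back u = exp(y): now exp(-4*exp(y))/2.
Answer: exp(-4*exp(y))/2.


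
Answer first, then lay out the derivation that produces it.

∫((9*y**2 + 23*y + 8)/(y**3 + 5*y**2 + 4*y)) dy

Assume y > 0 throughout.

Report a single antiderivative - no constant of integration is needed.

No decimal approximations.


The answer is 2*log(y) + 2*log(y + 1) + 5*log(y + 4).
Step 1. Decompose ∫((9*y**2 + 23*y + 8)/(y**3 + 5*y**2 + 4*y)) dy by partial fractions, (9*y**2 + 23*y + 8)/(y**3 + 5*y**2 + 4*y) = 5/(y + 4) + 2/(y + 1) + 2/y: now ∫(2/y) dy + ∫(2/(y + 1)) dy + ∫(5/(y + 4)) dy.
Step 2. Evaluate the standard form [assuming y > 0]: now 2*log(y) + ∫(2/(y + 1)) dy + ∫(5/(y + 4)) dy.
Step 3. Evaluate the standard form [assuming y > -4]: now 2*log(y) + 5*log(y + 4) + ∫(2/(y + 1)) dy.
Step 4. Evaluate the standard form [assuming y > -1]: now 2*log(y) + 2*log(y + 1) + 5*log(y + 4).
Answer: 2*log(y) + 2*log(y + 1) + 5*log(y + 4).


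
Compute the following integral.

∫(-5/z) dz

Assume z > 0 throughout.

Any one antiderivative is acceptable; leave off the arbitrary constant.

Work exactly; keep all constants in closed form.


Answer: -5*log(z).


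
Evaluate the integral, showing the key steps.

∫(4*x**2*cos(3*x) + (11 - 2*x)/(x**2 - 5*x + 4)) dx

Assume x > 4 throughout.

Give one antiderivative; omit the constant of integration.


Step 1. Rewrite: now ∫(4*x**2*cos(3*x)) dx + ∫((11 - 2*x)/(x**2 - 5*x + 4)) dx.
Step 2. Decompose ∫((11 - 2*x)/(x**2 - 5*x + 4)) dx by partial fractions, (11 - 2*x)/(x**2 - 5*x + 4) = -3/(x - 1) + 1/(x - 4): now ∫(4*x**2*cos(3*x)) dx + ∫(1/(x - 4)) dx + ∫(-3/(x - 1)) dx.
Step 3. Evaluate the standard form [assuming x > 4]: now log(x - 4) + ∫(4*x**2*cos(3*x)) dx + ∫(-3/(x - 1)) dx.
Step 4. Evaluate the standard form [assuming x > 1]: now log(x - 4) - 3*log(x - 1) + ∫(4*x**2*cos(3*x)) dx.
Step 5. Integrate ∫(4*x**2*cos(3*x)) dx by parts with u = x**2, dv = (4*cos(3*x)) dx, so v = 4*sin(3*x)/3: now 4*x**2*sin(3*x)/3 + log(x - 4) - 3*log(x - 1) + ∫(-8*x*sin(3*x)/3) dx.
Step 6. Integrate ∫(-8*x*sin(3*x)/3) dx by parts with u = x, dv = (-8*sin(3*x)/3) dx, so v = 8*cos(3*x)/9: now 4*x**2*sin(3*x)/3 + 8*x*cos(3*x)/9 + log(x - 4) - 3*log(x - 1) + ∫(-8*cos(3*x)/9) dx.
Step 7. Evaluate the standard form: now 4*x**2*sin(3*x)/3 + 8*x*cos(3*x)/9 + log(x - 4) - 3*log(x - 1) - 8*sin(3*x)/27.
Answer: 4*x**2*sin(3*x)/3 + 8*x*cos(3*x)/9 + log(x - 4) - 3*log(x - 1) - 8*sin(3*x)/27.


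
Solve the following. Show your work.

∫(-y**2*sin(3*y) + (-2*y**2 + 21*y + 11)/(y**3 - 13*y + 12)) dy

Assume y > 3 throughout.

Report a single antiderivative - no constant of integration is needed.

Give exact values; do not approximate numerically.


Step 1. Rewrite: now ∫(-y**2*sin(3*y)) dy + ∫((-2*y**2 + 21*y + 11)/(y**3 - 13*y + 12)) dy.
Step 2. Integrate ∫(-y**2*sin(3*y)) dy by parts with u = y**2, dv = (-sin(3*y)) dy, so v = cos(3*y)/3: now y**2*cos(3*y)/3 + ∫(-2*y*cos(3*y)/3) dy + ∫((-2*y**2 + 21*y + 11)/(y**3 - 13*y + 12)) dy.
Step 3. Integrate ∫(-2*y*cos(3*y)/3) dy by parts with u = y, dv = (-2*cos(3*y)/3) dy, so v = -2*sin(3*y)/9: now y**2*cos(3*y)/3 - 2*y*sin(3*y)/9 + ∫((-2*y**2 + 21*y + 11)/(y**3 - 13*y + 12)) dy + ∫(2*sin(3*y)/9) dy.
Step 4. Evaluate the standard form: now y**2*cos(3*y)/3 - 2*y*sin(3*y)/9 - 2*cos(3*y)/27 + ∫((-2*y**2 + 21*y + 11)/(y**3 - 13*y + 12)) dy.
Step 5. Decompose ∫((-2*y**2 + 21*y + 11)/(y**3 - 13*y + 12)) dy by partial fractions, (-2*y**2 + 21*y + 11)/(y**3 - 13*y + 12) = -3/(y + 4) - 3/(y - 1) + 4/(y - 3): now y**2*cos(3*y)/3 - 2*y*sin(3*y)/9 - 2*cos(3*y)/27 + ∫(4/(y - 3)) dy + ∫(-3/(y - 1)) dy + ∫(-3/(y + 4)) dy.
Step 6. Evaluate the standard form [assuming y > -4]: now y**2*cos(3*y)/3 - 2*y*sin(3*y)/9 - 3*log(y + 4) - 2*cos(3*y)/27 + ∫(4/(y - 3)) dy + ∫(-3/(y - 1)) dy.
Step 7. Evaluate the standard form [assuming y > 3]: now y**2*cos(3*y)/3 - 2*y*sin(3*y)/9 + 4*log(y - 3) - 3*log(y + 4) - 2*cos(3*y)/27 + ∫(-3/(y - 1)) dy.
Step 8. Evaluate the standard form [assuming y > 1]: now y**2*cos(3*y)/3 - 2*y*sin(3*y)/9 + 4*log(y - 3) - 3*log(y - 1) - 3*log(y + 4) - 2*cos(3*y)/27.
Answer: y**2*cos(3*y)/3 - 2*y*sin(3*y)/9 + 4*log(y - 3) - 3*log(y - 1) - 3*log(y + 4) - 2*cos(3*y)/27.


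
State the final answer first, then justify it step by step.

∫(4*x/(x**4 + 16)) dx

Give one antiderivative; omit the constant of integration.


The answer is atan(x**2/4)/2.
Step 1. Substitute u = x**2, turning ∫(4*x/(x**4 + 16)) dx into ∫(2/(u**2 + 16)) du: now ∫(2/(u**2 + 16)) du.
Step 2. Evaluate the standard form: now atan(u/4)/2.
Step 3. Substitute back u = x**2: now atan(x**2/4)/2.
Answer: atan(x**2/4)/2.


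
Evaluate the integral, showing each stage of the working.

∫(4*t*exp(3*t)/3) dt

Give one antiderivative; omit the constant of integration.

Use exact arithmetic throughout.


Step 1. Integrate ∫(4*t*exp(3*t)/3) dt by parts with u = t, dv = (4*exp(3*t)/3) dt, so v = 4*exp(3*t)/9: now 4*t*exp(3*t)/9 + ∫(-4*exp(3*t)/9) dt.
Step 2. Evaluate the standard form: now 4*t*exp(3*t)/9 - 4*exp(3*t)/27.
Answer: 4*t*exp(3*t)/9 - 4*exp(3*t)/27.


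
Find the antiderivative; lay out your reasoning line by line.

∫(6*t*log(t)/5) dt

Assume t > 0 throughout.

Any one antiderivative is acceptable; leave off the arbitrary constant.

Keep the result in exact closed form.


Step 1. Integrate ∫(6*t*log(t)/5) dt by parts with u = log(t), dv = (6*t/5) dt, so v = 3*t**2/5 [assuming t > 0]: now 3*t**2*log(t)/5 + ∫(-3*t/5) dt.
Step 2. Evaluate the standard form: now 3*t**2*log(t)/5 - 3*t**2/10.
Answer: 3*t**2*log(t)/5 - 3*t**2/10.


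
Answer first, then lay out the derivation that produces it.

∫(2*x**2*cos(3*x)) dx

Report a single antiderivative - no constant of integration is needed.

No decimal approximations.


The answer is 2*x**2*sin(3*x)/3 + 4*x*cos(3*x)/9 - 4*sin(3*x)/27.
Step 1. Integrate ∫(2*x**2*cos(3*x)) dx by parts with u = x**2, dv = (2*cos(3*x)) dx, so v = 2*sin(3*x)/3: now 2*x**2*sin(3*x)/3 + ∫(-4*x*sin(3*x)/3) dx.
Step 2. Integrate ∫(-4*x*sin(3*x)/3) dx by parts with u = x, dv = (-4*sin(3*x)/3) dx, so v = 4*cos(3*x)/9: now 2*x**2*sin(3*x)/3 + 4*x*cos(3*x)/9 + ∫(-4*cos(3*x)/9) dx.
Step 3. Evaluate the standard form: now 2*x**2*sin(3*x)/3 + 4*x*cos(3*x)/9 - 4*sin(3*x)/27.
Answer: 2*x**2*sin(3*x)/3 + 4*x*cos(3*x)/9 - 4*sin(3*x)/27.


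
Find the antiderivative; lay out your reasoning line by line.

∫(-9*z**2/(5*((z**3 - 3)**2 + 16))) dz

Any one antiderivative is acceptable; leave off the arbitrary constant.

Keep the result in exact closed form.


Step 1. Substitute u = z**3 - 3, turning ∫(-9*z**2/(5*((z**3 - 3)**2 + 16))) dz into ∫(-3/(5*(u**2 + 16))) du: now ∫(-3/(5*(u**2 + 16))) du.
Step 2. Evaluate the standard form: now -3*atan(u/4)/20.
Step 3. Substitute back u = z**3 - 3: now -3*atan(z**3/4 - 3/4)/20.
Answer: -3*atan(z**3/4 - 3/4)/20.


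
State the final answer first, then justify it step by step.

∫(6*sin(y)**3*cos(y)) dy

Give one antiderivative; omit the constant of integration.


The answer is 3*sin(y)**4/2.
Step 1. Substitute u = sin(y), turning ∫(6*sin(y)**3*cos(y)) dy into ∫(6*u**3) du: now ∫(6*u**3) du.
Step 2. Evaluate the standard form: now 3*u**4/2.
Step 3. Substitute back u = sin(y): now 3*sin(y)**4/2.
Answer: 3*sin(y)**4/2.


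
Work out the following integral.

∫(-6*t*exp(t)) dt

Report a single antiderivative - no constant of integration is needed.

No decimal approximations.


Answer: -6*t*exp(t) + 6*exp(t).


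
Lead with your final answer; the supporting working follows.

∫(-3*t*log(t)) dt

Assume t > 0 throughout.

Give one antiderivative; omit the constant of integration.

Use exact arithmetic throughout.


The answer is -3*t**2*log(t)/2 + 3*t**2/4.
Step 1. Integrate ∫(-3*t*log(t)) dt by parts with u = log(t), dv = (-3*t) dt, so v = -3*t**2/2 [assuming t > 0]: now -3*t**2*log(t)/2 + ∫(3*t/2) dt.
Step 2. Evaluate the standard form: now -3*t**2*log(t)/2 + 3*t**2/4.
Answer: -3*t**2*log(t)/2 + 3*t**2/4.


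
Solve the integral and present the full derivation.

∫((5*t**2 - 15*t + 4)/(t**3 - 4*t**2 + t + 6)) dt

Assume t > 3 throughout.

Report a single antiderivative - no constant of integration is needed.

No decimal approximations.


Step 1. Decompose ∫((5*t**2 - 15*t + 4)/(t**3 - 4*t**2 + t + 6)) dt by partial fractions, (5*t**2 - 15*t + 4)/(t**3 - 4*t**2 + t + 6) = 2/(t + 1) + 2/(t - 2) + 1/(t - 3): now ∫(1/(t - 3)) dt + ∫(2/(t - 2)) dt + ∫(2/(t + 1)) dt.
Step 2. Evaluate the standard form [assuming t > 2]: now 2*log(t - 2) + ∫(1/(t - 3)) dt + ∫(2/(t + 1)) dt.
Step 3. Evaluate the standard form [assuming t > 3]: now log(t - 3) + 2*log(t - 2) + ∫(2/(t + 1)) dt.
Step 4. Evaluate the standard form [assuming t > -1]: now log(t - 3) + 2*log(t - 2) + 2*log(t + 1).
Answer: log(t - 3) + 2*log(t - 2) + 2*log(t + 1).


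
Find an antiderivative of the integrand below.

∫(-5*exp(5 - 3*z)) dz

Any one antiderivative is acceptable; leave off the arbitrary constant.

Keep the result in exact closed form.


Answer: 5*exp(5 - 3*z)/3.


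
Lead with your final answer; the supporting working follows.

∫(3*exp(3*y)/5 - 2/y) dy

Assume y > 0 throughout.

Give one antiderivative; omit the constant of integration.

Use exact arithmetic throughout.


The answer is exp(3*y)/5 - 2*log(y).
Step 1. Rewrite: now ∫(-2/y) dy + ∫(3*exp(3*y)/5) dy.
Step 2. Evaluate the standard form [assuming y > 0]: now -2*log(y) + ∫(3*exp(3*y)/5) dy.
Step 3. Evaluate the standard form: now exp(3*y)/5 - 2*log(y).
Answer: exp(3*y)/5 - 2*log(y).


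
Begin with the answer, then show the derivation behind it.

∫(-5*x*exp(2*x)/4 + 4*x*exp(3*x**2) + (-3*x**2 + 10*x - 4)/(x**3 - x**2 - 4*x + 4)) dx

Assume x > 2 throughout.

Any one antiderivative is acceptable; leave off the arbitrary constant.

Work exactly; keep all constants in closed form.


The answer is -5*x*exp(2*x)/8 + 5*exp(2*x)/16 + 2*exp(3*x**2)/3 + log(x - 2) - log(x - 1) - 3*log(x + 2).
Step 1. Rewrite: now ∫(-5*x*exp(2*x)/4) dx + ∫(4*x*exp(3*x**2)) dx + ∫((-3*x**2 + 10*x - 4)/(x**3 - x**2 - 4*x + 4)) dx.
Step 2. Substitute u = x**2, turning ∫(4*x*exp(3*x**2)) dx into ∫(2*exp(3*u)) du: now ∫(-5*x*exp(2*x)/4) dx + ∫((-3*x**2 + 10*x - 4)/(x**3 - x**2 - 4*x + 4)) dx + ∫(2*exp(3*u)) du.
Step 3. Evaluate the standard form: now 2*exp(3*u)/3 + ∫(-5*x*exp(2*x)/4) dx + ∫((-3*x**2 + 10*x - 4)/(x**3 - x**2 - 4*x + 4)) dx.
Step 4. Substitute back u = x**2: now 2*exp(3*x**2)/3 + ∫(-5*x*exp(2*x)/4) dx + ∫((-3*x**2 + 10*x - 4)/(x**3 - x**2 - 4*x + 4)) dx.
Step 5. Decompose ∫((-3*x**2 + 10*x - 4)/(x**3 - x**2 - 4*x + 4)) dx by partial fractions, (-3*x**2 + 10*x - 4)/(x**3 - x**2 - 4*x + 4) = -3/(x + 2) - 1/(x - 1) + 1/(x - 2): now 2*exp(3*x**2)/3 + ∫(-5*x*exp(2*x)/4) dx + ∫(1/(x - 2)) dx + ∫(-1/(x - 1)) dx + ∫(-3/(x + 2)) dx.
Step 6. Evaluate the standard form [assuming x > 1]: now 2*exp(3*x**2)/3 - log(x - 1) + ∫(-5*x*exp(2*x)/4) dx + ∫(1/(x - 2)) dx + ∫(-3/(x + 2)) dx.
Step 7. Evaluate the standard form [assuming x > -2]: now 2*exp(3*x**2)/3 - log(x - 1) - 3*log(x + 2) + ∫(-5*x*exp(2*x)/4) dx + ∫(1/(x - 2)) dx.
Step 8. Evaluate the standard form [assuming x > 2]: now 2*exp(3*x**2)/3 + log(x - 2) - log(x - 1) - 3*log(x + 2) + ∫(-5*x*exp(2*x)/4) dx.
Step 9. Integrate ∫(-5*x*exp(2*x)/4) dx by parts with u = x, dv = (-5*exp(2*x)/4) dx, so v = -5*exp(2*x)/8: now -5*x*exp(2*x)/8 + 2*exp(3*x**2)/3 + log(x - 2) - log(x - 1) - 3*log(x + 2) + ∫(5*exp(2*x)/8) dx.
Step 10. Evaluate the standard form: now -5*x*exp(2*x)/8 + 5*exp(2*x)/16 + 2*exp(3*x**2)/3 + log(x - 2) - log(x - 1) - 3*log(x + 2).
Answer: -5*x*exp(2*x)/8 + 5*exp(2*x)/16 + 2*exp(3*x**2)/3 + log(x - 2) - log(x - 1) - 3*log(x + 2).


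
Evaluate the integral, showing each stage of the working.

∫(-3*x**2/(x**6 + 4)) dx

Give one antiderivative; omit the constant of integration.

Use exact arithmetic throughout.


Step 1. Substitute u = x**3, turning ∫(-3*x**2/(x**6 + 4)) dx into ∫(-1/(u**2 + 4)) du: now ∫(-1/(u**2 + 4)) du.
Step 2. Evaluate the standard form: now -atan(u/2)/2.
Step 3. Substitute back u = x**3: now -atan(x**3/2)/2.
Answer: -atan(x**3/2)/2.


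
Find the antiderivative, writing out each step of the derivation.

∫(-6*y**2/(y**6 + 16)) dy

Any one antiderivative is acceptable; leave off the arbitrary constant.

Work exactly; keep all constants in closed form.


Step 1. Substitute u = y**3, turning ∫(-6*y**2/(y**6 + 16)) dy into ∫(-2/(u**2 + 16)) du: now ∫(-2/(u**2 + 16)) du.
Step 2. Evaluate the standard form: now -atan(u/4)/2.
Step 3. Substitute back u = y**3: now -atan(y**3/4)/2.
Answer: -atan(y**3/4)/2.


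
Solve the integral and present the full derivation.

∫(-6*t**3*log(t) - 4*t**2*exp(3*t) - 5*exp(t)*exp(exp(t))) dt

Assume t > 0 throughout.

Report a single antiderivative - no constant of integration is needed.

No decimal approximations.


Step 1. Rewrite: now ∫(-4*t**2*exp(3*t)) dt + ∫(-6*t**3*log(t)) dt + ∫(-5*exp(t)*exp(exp(t))) dt.
Step 2. Integrate ∫(-4*t**2*exp(3*t)) dt by parts with u = t**2, dv = (-4*exp(3*t)) dt, so v = -4*exp(3*t)/3: now -4*t**2*exp(3*t)/3 + ∫(8*t*exp(3*t)/3) dt + ∫(-6*t**3*log(t)) dt + ∫(-5*exp(t)*exp(exp(t))) dt.
Step 3. Integrate ∫(8*t*exp(3*t)/3) dt by parts with u = t, dv = (8*exp(3*t)/3) dt, so v = 8*exp(3*t)/9: now -4*t**2*exp(3*t)/3 + 8*t*exp(3*t)/9 + ∫(-6*t**3*log(t)) dt + ∫(-5*exp(t)*exp(exp(t))) dt + ∫(-8*exp(3*t)/9) dt.
Step 4. Evaluate the standard form: now -4*t**2*exp(3*t)/3 + 8*t*exp(3*t)/9 - 8*exp(3*t)/27 + ∫(-6*t**3*log(t)) dt + ∫(-5*exp(t)*exp(exp(t))) dt.
Step 5. Substitute u = exp(t), turning ∫(-5*exp(t)*exp(exp(t))) dt into ∫(-5*exp(u)) du: now -4*t**2*exp(3*t)/3 + 8*t*exp(3*t)/9 - 8*exp(3*t)/27 + ∫(-6*t**3*log(t)) dt + ∫(-5*exp(u)) du.
Step 6. Evaluate the standard form: now -4*t**2*exp(3*t)/3 + 8*t*exp(3*t)/9 - 8*exp(3*t)/27 - 5*exp(u) + ∫(-6*t**3*log(t)) dt.
Step 7. Substitute back u = exp(t): now -4*t**2*exp(3*t)/3 + 8*t*exp(3*t)/9 - 8*exp(3*t)/27 - 5*exp(exp(t)) + ∫(-6*t**3*log(t)) dt.
Step 8. Integrate ∫(-6*t**3*log(t)) dt by parts with u = log(t), dv = (-6*t**3) dt, so v = -3*t**4/2 [assuming t > 0]: now -3*t**4*log(t)/2 - 4*t**2*exp(3*t)/3 + 8*t*exp(3*t)/9 - 8*exp(3*t)/27 - 5*exp(exp(t)) + ∫(3*t**3/2) dt.
Step 9. Evaluate the standard form: now -3*t**4*log(t)/2 + 3*t**4/8 - 4*t**2*exp(3*t)/3 + 8*t*exp(3*t)/9 - 8*exp(3*t)/27 - 5*exp(exp(t)).
Answer: -3*t**4*log(t)/2 + 3*t**4/8 - 4*t**2*exp(3*t)/3 + 8*t*exp(3*t)/9 - 8*exp(3*t)/27 - 5*exp(exp(t)).


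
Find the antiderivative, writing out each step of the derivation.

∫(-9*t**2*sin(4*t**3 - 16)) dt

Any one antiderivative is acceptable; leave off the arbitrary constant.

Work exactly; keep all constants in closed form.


Step 1. Substitute u = t**3 - 4, turning ∫(-9*t**2*sin(4*t**3 - 16)) dt into ∫(-3*sin(4*u)) du: now ∫(-3*sin(4*u)) du.
Step 2. Evaluate the standard form: now 3*cos(4*u)/4.
Step 3. Substitute back u = t**3 - 4: now 3*cos(4*t**3 - 16)/4.
Answer: 3*cos(4*t**3 - 16)/4.


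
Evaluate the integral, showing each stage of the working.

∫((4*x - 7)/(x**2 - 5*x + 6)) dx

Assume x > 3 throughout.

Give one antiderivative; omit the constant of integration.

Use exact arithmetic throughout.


Step 1. Decompose ∫((4*x - 7)/(x**2 - 5*x + 6)) dx by partial fractions, (4*x - 7)/(x**2 - 5*x + 6) = -1/(x - 2) + 5/(x - 3): now ∫(5/(x - 3)) dx + ∫(-1/(x - 2)) dx.
Step 2. Evaluate the standard form [assuming x > 2]: now -log(x - 2) + ∫(5/(x - 3)) dx.
Step 3. Evaluate the standard form [assuming x > 3]: now 5*log(x - 3) - log(x - 2).
Answer: 5*log(x - 3) - log(x - 2).


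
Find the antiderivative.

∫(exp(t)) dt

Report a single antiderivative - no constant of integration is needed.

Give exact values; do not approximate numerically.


Answer: exp(t).


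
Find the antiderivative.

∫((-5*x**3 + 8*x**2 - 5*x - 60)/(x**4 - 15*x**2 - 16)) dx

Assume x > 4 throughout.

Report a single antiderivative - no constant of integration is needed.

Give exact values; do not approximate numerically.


Answer: -2*log(x - 4) - 3*log(x + 4) + 4*atan(x).


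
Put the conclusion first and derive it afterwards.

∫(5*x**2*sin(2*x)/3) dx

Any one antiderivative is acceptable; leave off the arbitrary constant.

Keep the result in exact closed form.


The answer is -5*x**2*cos(2*x)/6 + 5*x*sin(2*x)/6 + 5*cos(2*x)/12.
Step 1. Integrate ∫(5*x**2*sin(2*x)/3) dx by parts with u = x**2, dv = (5*sin(2*x)/3) dx, so v = -5*cos(2*x)/6: now -5*x**2*cos(2*x)/6 + ∫(5*x*cos(2*x)/3) dx.
Step 2. Integrate ∫(5*x*cos(2*x)/3) dx by parts with u = x, dv = (5*cos(2*x)/3) dx, so v = 5*sin(2*x)/6: now -5*x**2*cos(2*x)/6 + 5*x*sin(2*x)/6 + ∫(-5*sin(2*x)/6) dx.
Step 3. Evaluate the standard form: now -5*x**2*cos(2*x)/6 + 5*x*sin(2*x)/6 + 5*cos(2*x)/12.
Answer: -5*x**2*cos(2*x)/6 + 5*x*sin(2*x)/6 + 5*cos(2*x)/12.


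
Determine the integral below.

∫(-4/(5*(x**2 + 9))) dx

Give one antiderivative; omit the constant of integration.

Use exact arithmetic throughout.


Answer: -4*atan(x/3)/15.


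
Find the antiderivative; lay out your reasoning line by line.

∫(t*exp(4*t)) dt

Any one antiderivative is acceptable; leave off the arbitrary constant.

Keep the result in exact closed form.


Step 1. Integrate ∫(t*exp(4*t)) dt by parts with u = t, dv = (exp(4*t)) dt, so v = exp(4*t)/4: now t*exp(4*t)/4 + ∫(-exp(4*t)/4) dt.
Step 2. Evaluate the standard form: now t*exp(4*t)/4 - exp(4*t)/16.
Answer: t*exp(4*t)/4 - exp(4*t)/16.


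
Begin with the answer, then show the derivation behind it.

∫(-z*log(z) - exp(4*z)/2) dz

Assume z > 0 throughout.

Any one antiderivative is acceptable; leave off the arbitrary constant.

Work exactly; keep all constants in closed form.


The answer is -z**2*log(z)/2 + z**2/4 - exp(4*z)/8.
Step 1. Rewrite: now ∫(-z*log(z)) dz + ∫(-exp(4*z)/2) dz.
Step 2. Evaluate the standard form: now -exp(4*z)/8 + ∫(-z*log(z)) dz.
Step 3. Integrate ∫(-z*log(z)) dz by parts with u = log(z), dv = (-z) dz, so v = -z**2/2 [assuming z > 0]: now -z**2*log(z)/2 - exp(4*z)/8 + ∫(z/2) dz.
Step 4. Evaluate the standard form: now -z**2*log(z)/2 + z**2/4 - exp(4*z)/8.
Answer: -z**2*log(z)/2 + z**2/4 - exp(4*z)/8.


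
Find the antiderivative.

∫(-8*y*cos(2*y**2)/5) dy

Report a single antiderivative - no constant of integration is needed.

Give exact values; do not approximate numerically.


Answer: -2*sin(2*y**2)/5.


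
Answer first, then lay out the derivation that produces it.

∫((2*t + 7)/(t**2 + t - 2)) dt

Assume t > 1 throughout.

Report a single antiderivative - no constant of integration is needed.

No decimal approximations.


The answer is 3*log(t - 1) - log(t + 2).
Step 1. Decompose ∫((2*t + 7)/(t**2 + t - 2)) dt by partial fractions, (2*t + 7)/(t**2 + t - 2) = -1/(t + 2) + 3/(t - 1): now ∫(3/(t - 1)) dt + ∫(-1/(t + 2)) dt.
Step 2. Evaluate the standard form [assuming t > -2]: now -log(t + 2) + ∫(3/(t - 1)) dt.
Step 3. Evaluate the standard form [assuming t > 1]: now 3*log(t - 1) - log(t + 2).
Answer: 3*log(t - 1) - log(t + 2).


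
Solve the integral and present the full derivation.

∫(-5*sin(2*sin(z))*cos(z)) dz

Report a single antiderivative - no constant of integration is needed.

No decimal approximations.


Step 1. Substitute u = sin(z), turning ∫(-5*sin(2*sin(z))*cos(z)) dz into ∫(-5*sin(2*u)) du: now ∫(-5*sin(2*u)) du.
Step 2. Evaluate the standard form: now 5*cos(2*u)/2.
Step 3. Substitute back u = sin(z): now 5*cos(2*sin(z))/2.
Answer: 5*cos(2*sin(z))/2.


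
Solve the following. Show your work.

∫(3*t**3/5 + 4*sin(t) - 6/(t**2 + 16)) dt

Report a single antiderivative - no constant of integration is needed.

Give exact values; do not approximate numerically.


Step 1. Rewrite: now ∫(3*t**3/5) dt + ∫(-6/(t**2 + 16)) dt + ∫(4*sin(t)) dt.
Step 2. Evaluate the standard form: now -3*atan(t/4)/2 + ∫(3*t**3/5) dt + ∫(4*sin(t)) dt.
Step 3. Evaluate the standard form: now -4*cos(t) - 3*atan(t/4)/2 + ∫(3*t**3/5) dt.
Step 4. Evaluate the standard form: now 3*t**4/20 - 4*cos(t) - 3*atan(t/4)/2.
Answer: 3*t**4/20 - 4*cos(t) - 3*atan(t/4)/2.


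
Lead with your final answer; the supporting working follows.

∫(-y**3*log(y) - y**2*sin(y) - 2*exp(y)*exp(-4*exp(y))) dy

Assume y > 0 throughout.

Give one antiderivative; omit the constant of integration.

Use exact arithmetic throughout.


The answer is -y**4*log(y)/4 + y**4/16 + y**2*cos(y) - 2*y*sin(y) - 2*cos(y) + exp(-4*exp(y))/2.
Step 1. Rewrite: now ∫(-y**2*sin(y)) dy + ∫(-y**3*log(y)) dy + ∫(-2*exp(y)*exp(-4*exp(y))) dy.
Step 2. Substitute u = exp(y), turning ∫(-2*exp(y)*exp(-4*exp(y))) dy into ∫(-2*exp(-4*u)) du: now ∫(-y**2*sin(y)) dy + ∫(-y**3*log(y)) dy + ∫(-2*exp(-4*u)) du.
Step 3. Evaluate the standard form: now ∫(-y**2*sin(y)) dy + ∫(-y**3*log(y)) dy + exp(-4*u)/2.
Step 4. Substitute back u = exp(y): now ∫(-y**2*sin(y)) dy + ∫(-y**3*log(y)) dy + exp(-4*exp(y))/2.
Step 5. Integrate ∫(-y**2*sin(y)) dy by parts with u = y**2, dv = (-sin(y)) dy, so v = cos(y): now y**2*cos(y) + ∫(-2*y*cos(y)) dy + ∫(-y**3*log(y)) dy + exp(-4*exp(y))/2.
Step 6. Integrate ∫(-2*y*cos(y)) dy by parts with u = y, dv = (-2*cos(y)) dy, so v = -2*sin(y): now y**2*cos(y) - 2*y*sin(y) + ∫(-y**3*log(y)) dy + ∫(2*sin(y)) dy + exp(-4*exp(y))/2.
Step 7. Evaluate the standard form: now y**2*cos(y) - 2*y*sin(y) - 2*cos(y) + ∫(-y**3*log(y)) dy + exp(-4*exp(y))/2.
Step 8. Integrate ∫(-y**3*log(y)) dy by parts with u = log(y), dv = (-y**3) dy, so v = -y**4/4 [assuming y > 0]: now -y**4*log(y)/4 + y**2*cos(y) - 2*y*sin(y) - 2*cos(y) + ∫(y**3/4) dy + exp(-4*exp(y))/2.
Step 9. Evaluate the standard form: now -y**4*log(y)/4 + y**4/16 + y**2*cos(y) - 2*y*sin(y) - 2*cos(y) + exp(-4*exp(y))/2.
Answer: -y**4*log(y)/4 + y**4/16 + y**2*cos(y) - 2*y*sin(y) - 2*cos(y) + exp(-4*exp(y))/2.


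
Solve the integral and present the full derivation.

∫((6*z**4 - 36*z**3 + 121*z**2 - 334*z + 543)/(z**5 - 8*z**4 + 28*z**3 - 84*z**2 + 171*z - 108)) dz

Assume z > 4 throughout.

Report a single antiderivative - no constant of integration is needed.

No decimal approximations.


Step 1. Decompose ∫((6*z**4 - 36*z**3 + 121*z**2 - 334*z + 543)/(z**5 - 8*z**4 + 28*z**3 - 84*z**2 + 171*z - 108)) dz by partial fractions, (6*z**4 - 36*z**3 + 121*z**2 - 334*z + 543)/(z**5 - 8*z**4 + 28*z**3 - 84*z**2 + 171*z - 108) = -1/(z**2 + 9) + 5/(z - 1) - 4/(z - 3) + 5/(z - 4): now ∫(5/(z - 4)) dz + ∫(-4/(z - 3)) dz + ∫(5/(z - 1)) dz + ∫(-1/(z**2 + 9)) dz.
Step 2. Evaluate the standard form [assuming z > 4]: now 5*log(z - 4) + ∫(-4/(z - 3)) dz + ∫(5/(z - 1)) dz + ∫(-1/(z**2 + 9)) dz.
Step 3. Evaluate the standard form [assuming z > 3]: now 5*log(z - 4) - 4*log(z - 3) + ∫(5/(z - 1)) dz + ∫(-1/(z**2 + 9)) dz.
Step 4. Evaluate the standard form [assuming z > 1]: now 5*log(z - 4) - 4*log(z - 3) + 5*log(z - 1) + ∫(-1/(z**2 + 9)) dz.
Step 5. Evaluate the standard form: now 5*log(z - 4) - 4*log(z - 3) + 5*log(z - 1) - atan(z/3)/3.
Answer: 5*log(z - 4) - 4*log(z - 3) + 5*log(z - 1) - atan(z/3)/3.
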